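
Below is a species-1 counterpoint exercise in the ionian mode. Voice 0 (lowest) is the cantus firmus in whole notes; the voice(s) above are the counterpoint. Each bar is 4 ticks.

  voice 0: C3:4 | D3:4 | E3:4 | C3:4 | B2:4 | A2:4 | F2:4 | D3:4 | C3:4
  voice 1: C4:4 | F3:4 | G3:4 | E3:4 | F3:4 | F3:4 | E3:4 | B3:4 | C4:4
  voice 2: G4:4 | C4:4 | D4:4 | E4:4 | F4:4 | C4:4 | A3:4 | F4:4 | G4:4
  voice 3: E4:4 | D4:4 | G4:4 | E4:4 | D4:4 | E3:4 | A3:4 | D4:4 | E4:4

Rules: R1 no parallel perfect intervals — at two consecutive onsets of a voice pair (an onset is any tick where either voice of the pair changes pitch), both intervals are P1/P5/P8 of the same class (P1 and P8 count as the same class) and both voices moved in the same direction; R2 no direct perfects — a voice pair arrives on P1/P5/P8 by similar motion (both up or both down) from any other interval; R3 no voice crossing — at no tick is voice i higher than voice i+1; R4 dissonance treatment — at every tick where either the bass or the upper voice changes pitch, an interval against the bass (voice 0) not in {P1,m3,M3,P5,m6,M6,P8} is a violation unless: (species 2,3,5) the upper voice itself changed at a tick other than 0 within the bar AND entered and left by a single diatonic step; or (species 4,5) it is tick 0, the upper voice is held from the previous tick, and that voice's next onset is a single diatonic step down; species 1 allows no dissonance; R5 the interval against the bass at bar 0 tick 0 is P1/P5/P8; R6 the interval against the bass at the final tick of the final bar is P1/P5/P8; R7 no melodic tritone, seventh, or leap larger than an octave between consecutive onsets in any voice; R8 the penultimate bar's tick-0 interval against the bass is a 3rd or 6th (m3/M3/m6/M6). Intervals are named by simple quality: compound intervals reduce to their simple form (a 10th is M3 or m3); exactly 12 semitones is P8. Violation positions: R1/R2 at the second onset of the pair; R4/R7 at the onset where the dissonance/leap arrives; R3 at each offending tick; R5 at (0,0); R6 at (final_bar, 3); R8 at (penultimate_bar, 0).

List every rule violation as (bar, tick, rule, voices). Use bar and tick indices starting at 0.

(0, 0, R3, (2, 3))
(0, 0, R5, (0, 3))
(0, 1, R3, (2, 3))
(0, 2, R3, (2, 3))
(0, 3, R3, (2, 3))
(1, 0, R1, (1, 2))
(1, 0, R4, (0, 2))
(2, 0, R1, (1, 2))
(2, 0, R2, (1, 3))
(2, 0, R4, (0, 2))
(3, 0, R1, (1, 3))
(4, 0, R1, (1, 2))
(4, 0, R3, (2, 3))
(4, 0, R4, (0, 1))
(4, 0, R4, (0, 2))
(4, 1, R3, (2, 3))
(4, 2, R3, (2, 3))
(4, 3, R3, (2, 3))
(5, 0, R2, (0, 3))
(5, 0, R3, (2, 3))
(5, 0, R7, (3,))
(5, 1, R3, (2, 3))
(5, 2, R3, (2, 3))
(5, 3, R3, (2, 3))
(6, 0, R4, (0, 1))
(7, 0, R2, (0, 3))
(7, 0, R3, (2, 3))
(7, 0, R8, (0, 3))
(7, 1, R3, (2, 3))
(7, 2, R3, (2, 3))
(7, 3, R3, (2, 3))
(8, 0, R2, (1, 2))
(8, 0, R3, (2, 3))
(8, 1, R3, (2, 3))
(8, 2, R3, (2, 3))
(8, 3, R3, (2, 3))
(8, 3, R6, (0, 3))

bar 0: v0=C3 v1=C4 v2=G4 v3=E4 downbeat M3
bar 1: v0=D3 v1=F3 v2=C4 v3=D4 downbeat P8
bar 2: v0=E3 v1=G3 v2=D4 v3=G4 downbeat m3
bar 3: v0=C3 v1=E3 v2=E4 v3=E4 downbeat M3
bar 4: v0=B2 v1=F3 v2=F4 v3=D4 downbeat m3
bar 5: v0=A2 v1=F3 v2=C4 v3=E3 downbeat P5
bar 6: v0=F2 v1=E3 v2=A3 v3=A3 downbeat M3
bar 7: v0=D3 v1=B3 v2=F4 v3=D4 downbeat P8
bar 8: v0=C3 v1=C4 v2=G4 v3=E4 downbeat M3
  -> R3 @ bar 0 tick 0 v(2, 3): G4 above E4
  -> R5 @ bar 0 tick 0 v(0, 3): opens on M3
  -> R3 @ bar 0 tick 1 v(2, 3): G4 above E4
  -> R3 @ bar 0 tick 2 v(2, 3): G4 above E4
  -> R3 @ bar 0 tick 3 v(2, 3): G4 above E4
  -> R1 @ bar 1 tick 0 v(1, 2): C4/G4 P5 -> F3/C4 P5 similar
  -> R4 @ bar 1 tick 0 v(0, 2): D3/C4 m7 untreated
  -> R1 @ bar 2 tick 0 v(1, 2): F3/C4 P5 -> G3/D4 P5 similar
  -> R2 @ bar 2 tick 0 v(1, 3): F3/D4 M6 -> G3/G4 P8 similar
  -> R4 @ bar 2 tick 0 v(0, 2): E3/D4 m7 untreated
  -> R1 @ bar 3 tick 0 v(1, 3): G3/G4 P8 -> E3/E4 P8 similar
  -> R1 @ bar 4 tick 0 v(1, 2): E3/E4 P8 -> F3/F4 P8 similar
  -> R3 @ bar 4 tick 0 v(2, 3): F4 above D4
  -> R4 @ bar 4 tick 0 v(0, 1): B2/F3 TT untreated
  -> R4 @ bar 4 tick 0 v(0, 2): B2/F4 TT untreated
  -> R3 @ bar 4 tick 1 v(2, 3): F4 above D4
  -> R3 @ bar 4 tick 2 v(2, 3): F4 above D4
  -> R3 @ bar 4 tick 3 v(2, 3): F4 above D4
  -> R2 @ bar 5 tick 0 v(0, 3): B2/D4 m3 -> A2/E3 P5 similar
  -> R3 @ bar 5 tick 0 v(2, 3): C4 above E3
  -> R7 @ bar 5 tick 0 v(3,): D4->E3 leap 10st
  -> R3 @ bar 5 tick 1 v(2, 3): C4 above E3
  -> R3 @ bar 5 tick 2 v(2, 3): C4 above E3
  -> R3 @ bar 5 tick 3 v(2, 3): C4 above E3
  -> R4 @ bar 6 tick 0 v(0, 1): F2/E3 M7 untreated
  -> R2 @ bar 7 tick 0 v(0, 3): F2/A3 M3 -> D3/D4 P8 similar
  -> R3 @ bar 7 tick 0 v(2, 3): F4 above D4
  -> R8 @ bar 7 tick 0 v(0, 3): penult P8 not 3rd/6th
  -> R3 @ bar 7 tick 1 v(2, 3): F4 above D4
  -> R3 @ bar 7 tick 2 v(2, 3): F4 above D4
  -> R3 @ bar 7 tick 3 v(2, 3): F4 above D4
  -> R2 @ bar 8 tick 0 v(1, 2): B3/F4 TT -> C4/G4 P5 similar
  -> R3 @ bar 8 tick 0 v(2, 3): G4 above E4
  -> R3 @ bar 8 tick 1 v(2, 3): G4 above E4
  -> R3 @ bar 8 tick 2 v(2, 3): G4 above E4
  -> R3 @ bar 8 tick 3 v(2, 3): G4 above E4
  -> R6 @ bar 8 tick 3 v(0, 3): closes on M3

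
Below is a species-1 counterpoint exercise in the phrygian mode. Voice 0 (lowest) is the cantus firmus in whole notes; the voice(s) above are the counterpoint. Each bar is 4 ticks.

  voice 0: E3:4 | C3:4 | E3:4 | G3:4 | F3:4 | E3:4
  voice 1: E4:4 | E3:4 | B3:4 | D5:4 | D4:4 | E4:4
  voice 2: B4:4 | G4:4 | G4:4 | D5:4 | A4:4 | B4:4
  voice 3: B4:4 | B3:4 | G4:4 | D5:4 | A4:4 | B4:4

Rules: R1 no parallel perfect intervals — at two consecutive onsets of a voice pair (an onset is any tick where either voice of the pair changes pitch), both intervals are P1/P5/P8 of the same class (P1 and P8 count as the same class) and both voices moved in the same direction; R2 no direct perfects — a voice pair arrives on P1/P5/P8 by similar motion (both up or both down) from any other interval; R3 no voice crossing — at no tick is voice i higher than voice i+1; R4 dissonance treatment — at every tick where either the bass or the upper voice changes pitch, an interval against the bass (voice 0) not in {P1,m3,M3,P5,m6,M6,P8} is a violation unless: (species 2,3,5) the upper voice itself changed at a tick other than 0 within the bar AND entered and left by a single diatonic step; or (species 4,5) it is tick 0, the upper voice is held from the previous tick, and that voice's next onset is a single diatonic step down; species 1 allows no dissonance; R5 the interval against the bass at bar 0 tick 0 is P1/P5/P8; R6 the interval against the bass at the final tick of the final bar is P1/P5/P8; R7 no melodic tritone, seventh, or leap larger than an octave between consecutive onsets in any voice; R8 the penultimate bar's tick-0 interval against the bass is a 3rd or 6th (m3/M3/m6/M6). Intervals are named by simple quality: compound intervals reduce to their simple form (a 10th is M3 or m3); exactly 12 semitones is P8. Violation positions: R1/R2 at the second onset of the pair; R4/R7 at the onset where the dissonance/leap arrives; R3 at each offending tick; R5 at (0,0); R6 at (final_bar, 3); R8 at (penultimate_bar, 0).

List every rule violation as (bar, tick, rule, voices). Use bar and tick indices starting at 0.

(1, 0, R1, (0, 2))
(1, 0, R1, (1, 3))
(1, 0, R3, (2, 3))
(1, 0, R4, (0, 3))
(1, 1, R3, (2, 3))
(1, 2, R3, (2, 3))
(1, 3, R3, (2, 3))
(2, 0, R2, (0, 1))
(3, 0, R1, (0, 1))
(3, 0, R1, (2, 3))
(3, 0, R2, (0, 2))
(3, 0, R2, (0, 3))
(3, 0, R2, (1, 2))
(3, 0, R2, (1, 3))
(3, 0, R7, (1,))
(4, 0, R1, (2, 3))
(4, 0, R2, (1, 2))
(4, 0, R2, (1, 3))
(5, 0, R1, (1, 2))
(5, 0, R1, (1, 3))
(5, 0, R1, (2, 3))

bar 0: v0=E3 v1=E4 v2=B4 v3=B4 downbeat P5
bar 1: v0=C3 v1=E3 v2=G4 v3=B3 downbeat M7
bar 2: v0=E3 v1=B3 v2=G4 v3=G4 downbeat m3
bar 3: v0=G3 v1=D5 v2=D5 v3=D5 downbeat P5
bar 4: v0=F3 v1=D4 v2=A4 v3=A4 downbeat M3
bar 5: v0=E3 v1=E4 v2=B4 v3=B4 downbeat P5
  -> R1 @ bar 1 tick 0 v(0, 2): E3/B4 P5 -> C3/G4 P5 similar
  -> R1 @ bar 1 tick 0 v(1, 3): E4/B4 P5 -> E3/B3 P5 similar
  -> R3 @ bar 1 tick 0 v(2, 3): G4 above B3
  -> R4 @ bar 1 tick 0 v(0, 3): C3/B3 M7 untreated
  -> R3 @ bar 1 tick 1 v(2, 3): G4 above B3
  -> R3 @ bar 1 tick 2 v(2, 3): G4 above B3
  -> R3 @ bar 1 tick 3 v(2, 3): G4 above B3
  -> R2 @ bar 2 tick 0 v(0, 1): C3/E3 M3 -> E3/B3 P5 similar
  -> R1 @ bar 3 tick 0 v(0, 1): E3/B3 P5 -> G3/D5 P5 similar
  -> R1 @ bar 3 tick 0 v(2, 3): G4/G4 P1 -> D5/D5 P1 similar
  -> R2 @ bar 3 tick 0 v(0, 2): E3/G4 m3 -> G3/D5 P5 similar
  -> R2 @ bar 3 tick 0 v(0, 3): E3/G4 m3 -> G3/D5 P5 similar
  -> R2 @ bar 3 tick 0 v(1, 2): B3/G4 m6 -> D5/D5 P1 similar
  -> R2 @ bar 3 tick 0 v(1, 3): B3/G4 m6 -> D5/D5 P1 similar
  -> R7 @ bar 3 tick 0 v(1,): B3->D5 leap 15st
  -> R1 @ bar 4 tick 0 v(2, 3): D5/D5 P1 -> A4/A4 P1 similar
  -> R2 @ bar 4 tick 0 v(1, 2): D5/D5 P1 -> D4/A4 P5 similar
  -> R2 @ bar 4 tick 0 v(1, 3): D5/D5 P1 -> D4/A4 P5 similar
  -> R1 @ bar 5 tick 0 v(1, 2): D4/A4 P5 -> E4/B4 P5 similar
  -> R1 @ bar 5 tick 0 v(1, 3): D4/A4 P5 -> E4/B4 P5 similar
  -> R1 @ bar 5 tick 0 v(2, 3): A4/A4 P1 -> B4/B4 P1 similar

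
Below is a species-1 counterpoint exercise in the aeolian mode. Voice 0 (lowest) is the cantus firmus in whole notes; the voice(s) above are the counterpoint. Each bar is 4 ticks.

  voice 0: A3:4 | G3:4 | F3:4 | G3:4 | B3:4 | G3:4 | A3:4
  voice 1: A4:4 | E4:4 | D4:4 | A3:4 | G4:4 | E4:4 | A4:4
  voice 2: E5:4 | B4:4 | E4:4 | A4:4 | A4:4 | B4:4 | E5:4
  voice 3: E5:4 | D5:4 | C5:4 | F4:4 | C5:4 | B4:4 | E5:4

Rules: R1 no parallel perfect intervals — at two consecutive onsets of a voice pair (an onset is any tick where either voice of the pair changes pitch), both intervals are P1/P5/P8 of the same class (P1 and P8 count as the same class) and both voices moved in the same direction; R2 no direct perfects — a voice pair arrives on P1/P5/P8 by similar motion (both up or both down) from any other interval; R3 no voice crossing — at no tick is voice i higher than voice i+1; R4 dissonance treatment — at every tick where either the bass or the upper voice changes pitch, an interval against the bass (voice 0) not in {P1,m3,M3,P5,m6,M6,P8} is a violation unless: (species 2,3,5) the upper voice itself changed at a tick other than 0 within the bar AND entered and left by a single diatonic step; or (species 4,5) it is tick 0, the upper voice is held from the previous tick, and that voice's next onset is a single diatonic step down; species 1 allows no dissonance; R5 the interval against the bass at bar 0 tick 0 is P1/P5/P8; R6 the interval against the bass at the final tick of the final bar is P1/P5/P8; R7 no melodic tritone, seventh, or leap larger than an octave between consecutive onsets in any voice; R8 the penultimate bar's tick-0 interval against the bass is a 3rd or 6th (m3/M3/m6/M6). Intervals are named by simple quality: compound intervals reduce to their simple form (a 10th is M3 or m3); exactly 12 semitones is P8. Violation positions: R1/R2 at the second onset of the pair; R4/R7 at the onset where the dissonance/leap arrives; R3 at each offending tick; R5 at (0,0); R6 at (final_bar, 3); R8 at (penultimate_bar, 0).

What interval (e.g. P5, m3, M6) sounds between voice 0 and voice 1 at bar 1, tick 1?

M6

voice 0=G3 voice 1=E4 -> M6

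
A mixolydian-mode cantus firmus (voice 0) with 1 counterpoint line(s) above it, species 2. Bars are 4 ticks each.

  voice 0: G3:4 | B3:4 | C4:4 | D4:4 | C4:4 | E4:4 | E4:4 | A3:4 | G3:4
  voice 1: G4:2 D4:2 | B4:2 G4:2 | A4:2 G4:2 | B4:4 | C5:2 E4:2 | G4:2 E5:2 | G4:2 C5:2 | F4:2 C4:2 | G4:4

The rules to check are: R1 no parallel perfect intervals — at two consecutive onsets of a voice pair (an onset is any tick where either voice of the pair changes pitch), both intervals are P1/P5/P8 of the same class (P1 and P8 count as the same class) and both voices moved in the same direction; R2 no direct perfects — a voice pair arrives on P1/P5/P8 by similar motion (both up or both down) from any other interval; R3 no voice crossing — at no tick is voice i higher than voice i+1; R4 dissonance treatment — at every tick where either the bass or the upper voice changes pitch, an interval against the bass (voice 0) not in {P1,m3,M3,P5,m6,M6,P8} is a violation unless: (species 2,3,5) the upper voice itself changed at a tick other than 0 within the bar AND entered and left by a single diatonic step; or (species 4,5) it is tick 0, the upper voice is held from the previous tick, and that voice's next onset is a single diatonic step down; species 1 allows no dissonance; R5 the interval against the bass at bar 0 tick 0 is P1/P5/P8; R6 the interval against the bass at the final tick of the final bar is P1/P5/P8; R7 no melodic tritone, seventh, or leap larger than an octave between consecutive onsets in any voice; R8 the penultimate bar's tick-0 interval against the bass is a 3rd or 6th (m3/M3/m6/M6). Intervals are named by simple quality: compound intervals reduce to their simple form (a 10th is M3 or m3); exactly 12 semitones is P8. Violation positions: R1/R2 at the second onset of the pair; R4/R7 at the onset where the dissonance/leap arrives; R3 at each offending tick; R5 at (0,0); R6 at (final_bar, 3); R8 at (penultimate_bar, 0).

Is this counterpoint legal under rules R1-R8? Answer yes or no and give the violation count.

No (1 violations)

bar 0: v0=G3 v1=G4 (P8)
bar 1: v0=B3 v1=B4 (P8)
bar 2: v0=C4 v1=A4 (M6)
bar 3: v0=D4 v1=B4 (M6)
bar 4: v0=C4 v1=C5 (P8)
bar 5: v0=E4 v1=G4 (m3)
bar 6: v0=E4 v1=G4 (m3)
bar 7: v0=A3 v1=F4 (m6)
bar 8: v0=G3 v1=G4 (P8)
  R2 @ bar1.0: G3/D4 P5 -> B3/B4 P8 similar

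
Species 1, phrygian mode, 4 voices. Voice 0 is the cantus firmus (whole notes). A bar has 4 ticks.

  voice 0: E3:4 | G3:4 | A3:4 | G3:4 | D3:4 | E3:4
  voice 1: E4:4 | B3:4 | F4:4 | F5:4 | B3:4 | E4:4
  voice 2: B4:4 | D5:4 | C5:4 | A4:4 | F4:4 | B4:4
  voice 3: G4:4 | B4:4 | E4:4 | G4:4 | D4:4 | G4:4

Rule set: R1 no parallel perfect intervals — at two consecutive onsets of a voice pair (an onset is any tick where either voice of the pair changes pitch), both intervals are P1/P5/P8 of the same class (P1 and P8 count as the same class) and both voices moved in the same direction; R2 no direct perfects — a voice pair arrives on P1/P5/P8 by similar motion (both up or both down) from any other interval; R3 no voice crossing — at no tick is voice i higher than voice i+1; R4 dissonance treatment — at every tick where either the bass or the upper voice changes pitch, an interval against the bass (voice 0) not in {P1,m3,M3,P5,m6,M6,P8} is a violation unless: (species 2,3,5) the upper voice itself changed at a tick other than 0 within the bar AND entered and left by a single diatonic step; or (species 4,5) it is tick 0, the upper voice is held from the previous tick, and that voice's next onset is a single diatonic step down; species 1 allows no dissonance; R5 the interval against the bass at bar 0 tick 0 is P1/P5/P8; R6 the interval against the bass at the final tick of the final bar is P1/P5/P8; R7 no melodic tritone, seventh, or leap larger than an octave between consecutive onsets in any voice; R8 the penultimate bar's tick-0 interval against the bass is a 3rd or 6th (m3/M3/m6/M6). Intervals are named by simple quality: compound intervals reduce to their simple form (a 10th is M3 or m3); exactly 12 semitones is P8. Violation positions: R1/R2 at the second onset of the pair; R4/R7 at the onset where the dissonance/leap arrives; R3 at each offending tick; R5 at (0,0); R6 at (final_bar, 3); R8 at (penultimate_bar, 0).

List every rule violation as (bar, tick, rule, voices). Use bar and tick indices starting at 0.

(0, 0, R3, (2, 3))
(0, 0, R5, (0, 3))
(0, 1, R3, (2, 3))
(0, 2, R3, (2, 3))
(0, 3, R3, (2, 3))
(1, 0, R1, (0, 2))
(1, 0, R3, (2, 3))
(1, 1, R3, (2, 3))
(1, 2, R3, (2, 3))
(1, 3, R3, (2, 3))
(2, 0, R3, (2, 3))
(2, 0, R7, (1,))
(2, 1, R3, (2, 3))
(2, 2, R3, (2, 3))
(2, 3, R3, (2, 3))
(3, 0, R3, (1, 2))
(3, 0, R3, (2, 3))
(3, 0, R4, (0, 1))
(3, 0, R4, (0, 2))
(3, 1, R3, (1, 2))
(3, 1, R3, (2, 3))
(3, 2, R3, (1, 2))
(3, 2, R3, (2, 3))
(3, 3, R3, (1, 2))
(3, 3, R3, (2, 3))
(4, 0, R1, (0, 3))
(4, 0, R3, (2, 3))
(4, 0, R7, (1,))
(4, 0, R8, (0, 3))
(4, 1, R3, (2, 3))
(4, 2, R3, (2, 3))
(4, 3, R3, (2, 3))
(5, 0, R2, (0, 1))
(5, 0, R2, (0, 2))
(5, 0, R2, (1, 2))
(5, 0, R3, (2, 3))
(5, 0, R7, (2,))
(5, 1, R3, (2, 3))
(5, 2, R3, (2, 3))
(5, 3, R3, (2, 3))
(5, 3, R6, (0, 3))

bar 0: v0=E3 v1=E4 v2=B4 v3=G4 downbeat m3
bar 1: v0=G3 v1=B3 v2=D5 v3=B4 downbeat M3
bar 2: v0=A3 v1=F4 v2=C5 v3=E4 downbeat P5
bar 3: v0=G3 v1=F5 v2=A4 v3=G4 downbeat P8
bar 4: v0=D3 v1=B3 v2=F4 v3=D4 downbeat P8
bar 5: v0=E3 v1=E4 v2=B4 v3=G4 downbeat m3
  -> R3 @ bar 0 tick 0 v(2, 3): B4 above G4
  -> R5 @ bar 0 tick 0 v(0, 3): opens on m3
  -> R3 @ bar 0 tick 1 v(2, 3): B4 above G4
  -> R3 @ bar 0 tick 2 v(2, 3): B4 above G4
  -> R3 @ bar 0 tick 3 v(2, 3): B4 above G4
  -> R1 @ bar 1 tick 0 v(0, 2): E3/B4 P5 -> G3/D5 P5 similar
  -> R3 @ bar 1 tick 0 v(2, 3): D5 above B4
  -> R3 @ bar 1 tick 1 v(2, 3): D5 above B4
  -> R3 @ bar 1 tick 2 v(2, 3): D5 above B4
  -> R3 @ bar 1 tick 3 v(2, 3): D5 above B4
  -> R3 @ bar 2 tick 0 v(2, 3): C5 above E4
  -> R7 @ bar 2 tick 0 v(1,): B3->F4 leap 6st
  -> R3 @ bar 2 tick 1 v(2, 3): C5 above E4
  -> R3 @ bar 2 tick 2 v(2, 3): C5 above E4
  -> R3 @ bar 2 tick 3 v(2, 3): C5 above E4
  -> R3 @ bar 3 tick 0 v(1, 2): F5 above A4
  -> R3 @ bar 3 tick 0 v(2, 3): A4 above G4
  -> R4 @ bar 3 tick 0 v(0, 1): G3/F5 m7 untreated
  -> R4 @ bar 3 tick 0 v(0, 2): G3/A4 M2 untreated
  -> R3 @ bar 3 tick 1 v(1, 2): F5 above A4
  -> R3 @ bar 3 tick 1 v(2, 3): A4 above G4
  -> R3 @ bar 3 tick 2 v(1, 2): F5 above A4
  -> R3 @ bar 3 tick 2 v(2, 3): A4 above G4
  -> R3 @ bar 3 tick 3 v(1, 2): F5 above A4
  -> R3 @ bar 3 tick 3 v(2, 3): A4 above G4
  -> R1 @ bar 4 tick 0 v(0, 3): G3/G4 P8 -> D3/D4 P8 similar
  -> R3 @ bar 4 tick 0 v(2, 3): F4 above D4
  -> R7 @ bar 4 tick 0 v(1,): F5->B3 leap 18st
  -> R8 @ bar 4 tick 0 v(0, 3): penult P8 not 3rd/6th
  -> R3 @ bar 4 tick 1 v(2, 3): F4 above D4
  -> R3 @ bar 4 tick 2 v(2, 3): F4 above D4
  -> R3 @ bar 4 tick 3 v(2, 3): F4 above D4
  -> R2 @ bar 5 tick 0 v(0, 1): D3/B3 M6 -> E3/E4 P8 similar
  -> R2 @ bar 5 tick 0 v(0, 2): D3/F4 m3 -> E3/B4 P5 similar
  -> R2 @ bar 5 tick 0 v(1, 2): B3/F4 TT -> E4/B4 P5 similar
  -> R3 @ bar 5 tick 0 v(2, 3): B4 above G4
  -> R7 @ bar 5 tick 0 v(2,): F4->B4 leap 6st
  -> R3 @ bar 5 tick 1 v(2, 3): B4 above G4
  -> R3 @ bar 5 tick 2 v(2, 3): B4 above G4
  -> R3 @ bar 5 tick 3 v(2, 3): B4 above G4
  -> R6 @ bar 5 tick 3 v(0, 3): closes on m3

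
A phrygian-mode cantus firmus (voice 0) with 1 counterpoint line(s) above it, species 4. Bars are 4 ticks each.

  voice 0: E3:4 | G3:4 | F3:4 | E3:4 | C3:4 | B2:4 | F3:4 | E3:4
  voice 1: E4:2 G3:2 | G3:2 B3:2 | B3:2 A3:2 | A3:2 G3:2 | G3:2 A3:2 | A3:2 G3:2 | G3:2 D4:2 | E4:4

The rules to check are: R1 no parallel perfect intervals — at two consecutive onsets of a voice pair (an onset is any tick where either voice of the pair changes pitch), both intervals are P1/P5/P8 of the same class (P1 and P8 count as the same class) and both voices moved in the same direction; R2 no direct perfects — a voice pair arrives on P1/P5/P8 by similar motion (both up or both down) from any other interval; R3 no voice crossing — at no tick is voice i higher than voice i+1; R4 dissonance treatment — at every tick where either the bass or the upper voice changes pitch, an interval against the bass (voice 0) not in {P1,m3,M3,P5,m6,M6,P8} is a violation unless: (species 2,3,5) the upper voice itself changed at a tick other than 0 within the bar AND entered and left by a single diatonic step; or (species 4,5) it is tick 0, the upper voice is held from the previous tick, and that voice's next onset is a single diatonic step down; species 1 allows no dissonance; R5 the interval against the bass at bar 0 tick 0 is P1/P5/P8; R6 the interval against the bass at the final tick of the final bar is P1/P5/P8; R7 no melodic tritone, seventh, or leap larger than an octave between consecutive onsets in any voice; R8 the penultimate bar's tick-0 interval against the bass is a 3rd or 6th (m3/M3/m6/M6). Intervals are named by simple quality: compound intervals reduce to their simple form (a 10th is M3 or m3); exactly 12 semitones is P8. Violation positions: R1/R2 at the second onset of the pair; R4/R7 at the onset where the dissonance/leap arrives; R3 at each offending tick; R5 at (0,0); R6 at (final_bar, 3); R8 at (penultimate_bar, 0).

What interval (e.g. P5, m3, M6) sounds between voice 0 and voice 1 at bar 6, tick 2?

voice 0=F3 voice 1=D4 -> M6

M6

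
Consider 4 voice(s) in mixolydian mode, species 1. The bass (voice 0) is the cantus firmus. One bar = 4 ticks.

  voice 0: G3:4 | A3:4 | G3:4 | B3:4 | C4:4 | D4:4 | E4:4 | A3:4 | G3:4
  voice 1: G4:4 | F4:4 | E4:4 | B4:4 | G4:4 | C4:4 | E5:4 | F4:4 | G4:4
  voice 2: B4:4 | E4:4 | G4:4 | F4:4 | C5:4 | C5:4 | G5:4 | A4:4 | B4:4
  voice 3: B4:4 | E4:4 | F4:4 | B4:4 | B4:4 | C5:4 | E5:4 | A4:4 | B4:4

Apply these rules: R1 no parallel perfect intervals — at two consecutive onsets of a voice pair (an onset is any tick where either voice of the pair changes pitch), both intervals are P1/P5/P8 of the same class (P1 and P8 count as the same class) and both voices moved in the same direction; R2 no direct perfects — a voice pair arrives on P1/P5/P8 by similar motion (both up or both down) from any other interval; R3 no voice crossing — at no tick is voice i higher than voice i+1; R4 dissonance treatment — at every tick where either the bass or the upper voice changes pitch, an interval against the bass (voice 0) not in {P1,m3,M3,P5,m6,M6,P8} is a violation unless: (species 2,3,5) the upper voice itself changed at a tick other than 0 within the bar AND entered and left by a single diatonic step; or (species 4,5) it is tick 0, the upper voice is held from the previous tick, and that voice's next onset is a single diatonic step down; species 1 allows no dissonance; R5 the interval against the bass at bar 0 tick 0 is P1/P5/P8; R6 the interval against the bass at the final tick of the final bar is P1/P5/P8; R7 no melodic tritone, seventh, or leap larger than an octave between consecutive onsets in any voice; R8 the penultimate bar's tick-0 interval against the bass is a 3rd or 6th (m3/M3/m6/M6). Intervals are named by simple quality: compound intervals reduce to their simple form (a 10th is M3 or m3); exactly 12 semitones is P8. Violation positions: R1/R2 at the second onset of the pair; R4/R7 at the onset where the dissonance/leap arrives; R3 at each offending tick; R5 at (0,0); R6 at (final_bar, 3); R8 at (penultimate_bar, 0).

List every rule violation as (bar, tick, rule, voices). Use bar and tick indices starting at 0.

(0, 0, R5, (0, 2))
(0, 0, R5, (0, 3))
(1, 0, R1, (2, 3))
(1, 0, R3, (1, 2))
(1, 1, R3, (1, 2))
(1, 2, R3, (1, 2))
(1, 3, R3, (1, 2))
(2, 0, R3, (2, 3))
(2, 0, R4, (0, 3))
(2, 1, R3, (2, 3))
(2, 2, R3, (2, 3))
(2, 3, R3, (2, 3))
(3, 0, R2, (0, 1))
(3, 0, R2, (0, 3))
(3, 0, R2, (1, 3))
(3, 0, R3, (1, 2))
(3, 0, R4, (0, 2))
(3, 0, R7, (3,))
(3, 1, R3, (1, 2))
(3, 2, R3, (1, 2))
(3, 3, R3, (1, 2))
(4, 0, R2, (0, 2))
(4, 0, R3, (2, 3))
(4, 0, R4, (0, 3))
(4, 1, R3, (2, 3))
(4, 2, R3, (2, 3))
(4, 3, R3, (2, 3))
(5, 0, R3, (0, 1))
(5, 0, R4, (0, 1))
(5, 0, R4, (0, 2))
(5, 0, R4, (0, 3))
(5, 1, R3, (0, 1))
(5, 2, R3, (0, 1))
(5, 3, R3, (0, 1))
(6, 0, R1, (1, 3))
(6, 0, R2, (0, 1))
(6, 0, R2, (0, 3))
(6, 0, R3, (2, 3))
(6, 0, R7, (1,))
(6, 1, R3, (2, 3))
(6, 2, R3, (2, 3))
(6, 3, R3, (2, 3))
(7, 0, R1, (0, 3))
(7, 0, R2, (0, 2))
(7, 0, R2, (2, 3))
(7, 0, R7, (1,))
(7, 0, R7, (2,))
(7, 0, R8, (0, 2))
(7, 0, R8, (0, 3))
(8, 0, R1, (2, 3))
(8, 3, R6, (0, 2))
(8, 3, R6, (0, 3))

bar 0: v0=G3 v1=G4 v2=B4 v3=B4 downbeat M3
bar 1: v0=A3 v1=F4 v2=E4 v3=E4 downbeat P5
bar 2: v0=G3 v1=E4 v2=G4 v3=F4 downbeat m7
bar 3: v0=B3 v1=B4 v2=F4 v3=B4 downbeat P8
bar 4: v0=C4 v1=G4 v2=C5 v3=B4 downbeat M7
bar 5: v0=D4 v1=C4 v2=C5 v3=C5 downbeat m7
bar 6: v0=E4 v1=E5 v2=G5 v3=E5 downbeat P8
bar 7: v0=A3 v1=F4 v2=A4 v3=A4 downbeat P8
bar 8: v0=G3 v1=G4 v2=B4 v3=B4 downbeat M3
  -> R5 @ bar 0 tick 0 v(0, 2): opens on M3
  -> R5 @ bar 0 tick 0 v(0, 3): opens on M3
  -> R1 @ bar 1 tick 0 v(2, 3): B4/B4 P1 -> E4/E4 P1 similar
  -> R3 @ bar 1 tick 0 v(1, 2): F4 above E4
  -> R3 @ bar 1 tick 1 v(1, 2): F4 above E4
  -> R3 @ bar 1 tick 2 v(1, 2): F4 above E4
  -> R3 @ bar 1 tick 3 v(1, 2): F4 above E4
  -> R3 @ bar 2 tick 0 v(2, 3): G4 above F4
  -> R4 @ bar 2 tick 0 v(0, 3): G3/F4 m7 untreated
  -> R3 @ bar 2 tick 1 v(2, 3): G4 above F4
  -> R3 @ bar 2 tick 2 v(2, 3): G4 above F4
  -> R3 @ bar 2 tick 3 v(2, 3): G4 above F4
  -> R2 @ bar 3 tick 0 v(0, 1): G3/E4 M6 -> B3/B4 P8 similar
  -> R2 @ bar 3 tick 0 v(0, 3): G3/F4 m7 -> B3/B4 P8 similar
  -> R2 @ bar 3 tick 0 v(1, 3): E4/F4 m2 -> B4/B4 P1 similar
  -> R3 @ bar 3 tick 0 v(1, 2): B4 above F4
  -> R4 @ bar 3 tick 0 v(0, 2): B3/F4 TT untreated
  -> R7 @ bar 3 tick 0 v(3,): F4->B4 leap 6st
  -> R3 @ bar 3 tick 1 v(1, 2): B4 above F4
  -> R3 @ bar 3 tick 2 v(1, 2): B4 above F4
  -> R3 @ bar 3 tick 3 v(1, 2): B4 above F4
  -> R2 @ bar 4 tick 0 v(0, 2): B3/F4 TT -> C4/C5 P8 similar
  -> R3 @ bar 4 tick 0 v(2, 3): C5 above B4
  -> R4 @ bar 4 tick 0 v(0, 3): C4/B4 M7 untreated
  -> R3 @ bar 4 tick 1 v(2, 3): C5 above B4
  -> R3 @ bar 4 tick 2 v(2, 3): C5 above B4
  -> R3 @ bar 4 tick 3 v(2, 3): C5 above B4
  -> R3 @ bar 5 tick 0 v(0, 1): D4 above C4
  -> R4 @ bar 5 tick 0 v(0, 1): D4/C4 M2 untreated
  -> R4 @ bar 5 tick 0 v(0, 2): D4/C5 m7 untreated
  -> R4 @ bar 5 tick 0 v(0, 3): D4/C5 m7 untreated
  -> R3 @ bar 5 tick 1 v(0, 1): D4 above C4
  -> R3 @ bar 5 tick 2 v(0, 1): D4 above C4
  -> R3 @ bar 5 tick 3 v(0, 1): D4 above C4
  -> R1 @ bar 6 tick 0 v(1, 3): C4/C5 P8 -> E5/E5 P1 similar
  -> R2 @ bar 6 tick 0 v(0, 1): D4/C4 M2 -> E4/E5 P8 similar
  -> R2 @ bar 6 tick 0 v(0, 3): D4/C5 m7 -> E4/E5 P8 similar
  -> R3 @ bar 6 tick 0 v(2, 3): G5 above E5
  -> R7 @ bar 6 tick 0 v(1,): C4->E5 leap 16st
  -> R3 @ bar 6 tick 1 v(2, 3): G5 above E5
  -> R3 @ bar 6 tick 2 v(2, 3): G5 above E5
  -> R3 @ bar 6 tick 3 v(2, 3): G5 above E5
  -> R1 @ bar 7 tick 0 v(0, 3): E4/E5 P8 -> A3/A4 P8 similar
  -> R2 @ bar 7 tick 0 v(0, 2): E4/G5 m3 -> A3/A4 P8 similar
  -> R2 @ bar 7 tick 0 v(2, 3): G5/E5 m3 -> A4/A4 P1 similar
  -> R7 @ bar 7 tick 0 v(1,): E5->F4 leap 11st
  -> R7 @ bar 7 tick 0 v(2,): G5->A4 leap 10st
  -> R8 @ bar 7 tick 0 v(0, 2): penult P8 not 3rd/6th
  -> R8 @ bar 7 tick 0 v(0, 3): penult P8 not 3rd/6th
  -> R1 @ bar 8 tick 0 v(2, 3): A4/A4 P1 -> B4/B4 P1 similar
  -> R6 @ bar 8 tick 3 v(0, 2): closes on M3
  -> R6 @ bar 8 tick 3 v(0, 3): closes on M3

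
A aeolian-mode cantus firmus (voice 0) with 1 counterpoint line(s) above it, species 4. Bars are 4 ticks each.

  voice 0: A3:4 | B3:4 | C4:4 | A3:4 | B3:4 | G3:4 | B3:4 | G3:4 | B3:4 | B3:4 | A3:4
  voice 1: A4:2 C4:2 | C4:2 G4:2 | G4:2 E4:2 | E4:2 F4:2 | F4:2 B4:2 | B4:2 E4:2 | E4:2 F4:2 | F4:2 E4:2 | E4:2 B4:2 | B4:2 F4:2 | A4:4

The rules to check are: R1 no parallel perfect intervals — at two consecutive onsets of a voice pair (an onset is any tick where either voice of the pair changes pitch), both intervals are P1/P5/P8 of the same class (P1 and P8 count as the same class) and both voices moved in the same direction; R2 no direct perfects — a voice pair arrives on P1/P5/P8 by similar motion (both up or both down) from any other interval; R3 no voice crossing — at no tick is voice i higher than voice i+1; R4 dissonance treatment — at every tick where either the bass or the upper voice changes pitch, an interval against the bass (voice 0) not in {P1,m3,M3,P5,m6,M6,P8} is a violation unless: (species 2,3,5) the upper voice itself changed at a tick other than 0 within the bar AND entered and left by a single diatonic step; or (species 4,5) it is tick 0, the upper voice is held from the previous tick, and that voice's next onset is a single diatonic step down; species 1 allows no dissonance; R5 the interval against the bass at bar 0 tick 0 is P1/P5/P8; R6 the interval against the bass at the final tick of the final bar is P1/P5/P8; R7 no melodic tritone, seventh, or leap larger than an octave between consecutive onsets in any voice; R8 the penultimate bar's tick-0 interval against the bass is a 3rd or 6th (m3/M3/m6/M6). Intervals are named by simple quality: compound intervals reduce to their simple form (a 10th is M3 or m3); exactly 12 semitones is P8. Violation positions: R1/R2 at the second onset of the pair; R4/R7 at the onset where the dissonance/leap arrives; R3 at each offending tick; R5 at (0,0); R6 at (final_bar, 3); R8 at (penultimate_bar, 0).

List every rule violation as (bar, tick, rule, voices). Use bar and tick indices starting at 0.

bar 0: v0=A3 v1=A4 downbeat P8
bar 1: v0=B3 v1=C4 downbeat m2
bar 2: v0=C4 v1=G4 downbeat P5
bar 3: v0=A3 v1=E4 downbeat P5
bar 4: v0=B3 v1=F4 downbeat TT
bar 5: v0=G3 v1=B4 downbeat M3
bar 6: v0=B3 v1=E4 downbeat P4
bar 7: v0=G3 v1=F4 downbeat m7
bar 8: v0=B3 v1=E4 downbeat P4
bar 9: v0=B3 v1=B4 downbeat P8
bar 10: v0=A3 v1=A4 downbeat P8
  -> R4 @ bar 1 tick 0 v(0, 1): B3/C4 m2 untreated
  -> R4 @ bar 4 tick 0 v(0, 1): B3/F4 TT untreated
  -> R7 @ bar 4 tick 2 v(1,): F4->B4 leap 6st
  -> R4 @ bar 6 tick 0 v(0, 1): B3/E4 P4 untreated
  -> R4 @ bar 6 tick 2 v(0, 1): B3/F4 TT untreated
  -> R4 @ bar 8 tick 0 v(0, 1): B3/E4 P4 untreated
  -> R8 @ bar 9 tick 0 v(0, 1): penult P8 not 3rd/6th
  -> R4 @ bar 9 tick 2 v(0, 1): B3/F4 TT untreated
  -> R7 @ bar 9 tick 2 v(1,): B4->F4 leap 6st

(1, 0, R4, (0, 1))
(4, 0, R4, (0, 1))
(4, 2, R7, (1,))
(6, 0, R4, (0, 1))
(6, 2, R4, (0, 1))
(8, 0, R4, (0, 1))
(9, 0, R8, (0, 1))
(9, 2, R4, (0, 1))
(9, 2, R7, (1,))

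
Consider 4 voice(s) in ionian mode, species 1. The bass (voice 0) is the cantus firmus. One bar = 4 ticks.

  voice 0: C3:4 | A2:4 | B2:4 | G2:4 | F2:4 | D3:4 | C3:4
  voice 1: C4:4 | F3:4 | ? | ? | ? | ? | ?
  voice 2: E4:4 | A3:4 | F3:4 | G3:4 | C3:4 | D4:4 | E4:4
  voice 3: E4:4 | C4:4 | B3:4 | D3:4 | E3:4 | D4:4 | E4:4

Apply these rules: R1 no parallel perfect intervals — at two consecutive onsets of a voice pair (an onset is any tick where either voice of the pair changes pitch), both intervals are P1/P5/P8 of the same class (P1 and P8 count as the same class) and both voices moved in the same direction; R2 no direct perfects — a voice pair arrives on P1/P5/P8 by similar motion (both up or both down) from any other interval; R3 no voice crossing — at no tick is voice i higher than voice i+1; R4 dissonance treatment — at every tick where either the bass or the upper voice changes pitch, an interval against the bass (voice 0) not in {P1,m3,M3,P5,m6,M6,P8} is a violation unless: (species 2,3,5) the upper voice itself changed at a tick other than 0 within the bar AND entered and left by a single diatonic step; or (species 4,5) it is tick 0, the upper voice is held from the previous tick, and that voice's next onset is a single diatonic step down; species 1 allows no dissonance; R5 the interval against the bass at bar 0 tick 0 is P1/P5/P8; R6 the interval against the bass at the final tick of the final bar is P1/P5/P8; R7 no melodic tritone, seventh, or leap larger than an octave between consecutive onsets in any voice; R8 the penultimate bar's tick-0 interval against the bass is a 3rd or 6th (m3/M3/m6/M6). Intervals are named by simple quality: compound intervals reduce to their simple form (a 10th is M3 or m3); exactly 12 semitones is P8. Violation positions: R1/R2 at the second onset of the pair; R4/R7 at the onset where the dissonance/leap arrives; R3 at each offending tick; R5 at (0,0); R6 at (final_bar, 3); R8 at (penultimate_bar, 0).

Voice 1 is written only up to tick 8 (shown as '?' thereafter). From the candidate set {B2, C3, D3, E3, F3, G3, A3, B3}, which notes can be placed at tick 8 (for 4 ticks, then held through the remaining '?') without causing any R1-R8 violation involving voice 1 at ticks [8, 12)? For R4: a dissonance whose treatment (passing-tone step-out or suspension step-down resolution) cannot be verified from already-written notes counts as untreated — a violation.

{D3}

B2: violates R2,R7
C3: violates R4
D3: legal
E3: violates R1,R4
F3: violates R4
G3: violates R3
A3: violates R3,R4
B3: violates R2,R3,R7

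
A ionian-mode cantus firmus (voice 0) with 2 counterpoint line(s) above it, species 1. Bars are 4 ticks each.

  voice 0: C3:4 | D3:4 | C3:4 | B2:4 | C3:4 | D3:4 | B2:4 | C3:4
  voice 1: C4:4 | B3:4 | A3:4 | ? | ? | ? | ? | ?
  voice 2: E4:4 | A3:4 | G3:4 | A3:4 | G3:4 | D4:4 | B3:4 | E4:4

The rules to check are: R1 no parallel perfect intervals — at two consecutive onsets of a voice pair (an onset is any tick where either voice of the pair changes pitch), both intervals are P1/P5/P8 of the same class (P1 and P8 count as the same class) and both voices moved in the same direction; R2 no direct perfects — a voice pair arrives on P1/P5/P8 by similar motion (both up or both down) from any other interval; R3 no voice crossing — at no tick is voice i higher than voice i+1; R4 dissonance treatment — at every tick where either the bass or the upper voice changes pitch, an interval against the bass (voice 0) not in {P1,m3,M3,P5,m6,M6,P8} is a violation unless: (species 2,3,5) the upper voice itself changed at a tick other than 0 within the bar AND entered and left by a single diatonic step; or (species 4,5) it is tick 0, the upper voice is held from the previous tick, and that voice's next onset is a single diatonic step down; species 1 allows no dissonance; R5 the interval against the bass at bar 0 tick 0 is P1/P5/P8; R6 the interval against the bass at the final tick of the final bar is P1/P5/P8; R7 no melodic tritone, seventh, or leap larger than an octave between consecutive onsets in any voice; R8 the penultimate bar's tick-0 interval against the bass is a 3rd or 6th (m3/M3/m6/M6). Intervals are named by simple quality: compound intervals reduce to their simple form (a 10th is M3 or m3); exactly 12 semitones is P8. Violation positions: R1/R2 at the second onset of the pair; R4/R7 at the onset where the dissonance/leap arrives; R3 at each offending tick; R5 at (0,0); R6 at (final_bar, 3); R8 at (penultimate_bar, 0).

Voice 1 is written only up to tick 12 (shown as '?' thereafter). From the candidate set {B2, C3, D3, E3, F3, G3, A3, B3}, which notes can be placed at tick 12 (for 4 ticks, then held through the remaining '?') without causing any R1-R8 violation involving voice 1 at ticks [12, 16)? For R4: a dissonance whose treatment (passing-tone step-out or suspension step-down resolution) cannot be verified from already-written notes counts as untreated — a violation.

B2: violates R2,R7
C3: violates R4
D3: legal
E3: violates R4
F3: violates R4
G3: legal
A3: violates R4
B3: violates R3

{D3, G3}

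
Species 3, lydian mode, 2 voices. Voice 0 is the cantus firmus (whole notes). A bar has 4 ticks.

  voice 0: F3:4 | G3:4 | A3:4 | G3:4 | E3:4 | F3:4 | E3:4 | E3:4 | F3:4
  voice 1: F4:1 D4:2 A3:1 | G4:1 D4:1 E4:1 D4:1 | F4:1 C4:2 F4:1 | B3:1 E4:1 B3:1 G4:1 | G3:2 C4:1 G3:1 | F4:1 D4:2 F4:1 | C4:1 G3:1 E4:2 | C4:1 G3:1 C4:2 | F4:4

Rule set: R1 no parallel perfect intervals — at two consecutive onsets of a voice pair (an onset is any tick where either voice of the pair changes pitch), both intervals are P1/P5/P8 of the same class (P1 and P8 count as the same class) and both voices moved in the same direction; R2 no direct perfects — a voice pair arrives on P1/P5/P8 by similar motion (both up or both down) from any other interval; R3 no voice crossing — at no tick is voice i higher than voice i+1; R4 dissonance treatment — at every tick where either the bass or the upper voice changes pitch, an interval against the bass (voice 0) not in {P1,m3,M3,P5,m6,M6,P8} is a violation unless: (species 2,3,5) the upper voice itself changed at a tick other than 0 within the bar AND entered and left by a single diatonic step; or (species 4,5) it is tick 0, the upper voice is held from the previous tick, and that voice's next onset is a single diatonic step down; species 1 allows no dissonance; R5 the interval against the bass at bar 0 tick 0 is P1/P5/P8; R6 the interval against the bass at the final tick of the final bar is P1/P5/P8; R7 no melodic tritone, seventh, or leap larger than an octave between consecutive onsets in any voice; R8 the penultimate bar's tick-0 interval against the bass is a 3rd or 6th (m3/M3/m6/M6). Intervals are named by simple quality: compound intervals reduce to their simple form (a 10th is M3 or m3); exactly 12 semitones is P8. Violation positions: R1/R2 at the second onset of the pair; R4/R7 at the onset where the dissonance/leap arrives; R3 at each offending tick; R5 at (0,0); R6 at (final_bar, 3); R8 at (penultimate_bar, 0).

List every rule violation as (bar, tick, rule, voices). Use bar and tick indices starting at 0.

(1, 0, R2, (0, 1))
(1, 0, R7, (1,))
(3, 0, R7, (1,))
(5, 0, R2, (0, 1))
(5, 0, R7, (1,))
(8, 0, R2, (0, 1))

bar 0: v0=F3 v1=F4 downbeat P8
bar 1: v0=G3 v1=G4 downbeat P8
bar 2: v0=A3 v1=F4 downbeat m6
bar 3: v0=G3 v1=B3 downbeat M3
bar 4: v0=E3 v1=G3 downbeat m3
bar 5: v0=F3 v1=F4 downbeat P8
bar 6: v0=E3 v1=C4 downbeat m6
bar 7: v0=E3 v1=C4 downbeat m6
bar 8: v0=F3 v1=F4 downbeat P8
  -> R2 @ bar 1 tick 0 v(0, 1): F3/A3 M3 -> G3/G4 P8 similar
  -> R7 @ bar 1 tick 0 v(1,): A3->G4 leap 10st
  -> R7 @ bar 3 tick 0 v(1,): F4->B3 leap 6st
  -> R2 @ bar 5 tick 0 v(0, 1): E3/G3 m3 -> F3/F4 P8 similar
  -> R7 @ bar 5 tick 0 v(1,): G3->F4 leap 10st
  -> R2 @ bar 8 tick 0 v(0, 1): E3/C4 m6 -> F3/F4 P8 similar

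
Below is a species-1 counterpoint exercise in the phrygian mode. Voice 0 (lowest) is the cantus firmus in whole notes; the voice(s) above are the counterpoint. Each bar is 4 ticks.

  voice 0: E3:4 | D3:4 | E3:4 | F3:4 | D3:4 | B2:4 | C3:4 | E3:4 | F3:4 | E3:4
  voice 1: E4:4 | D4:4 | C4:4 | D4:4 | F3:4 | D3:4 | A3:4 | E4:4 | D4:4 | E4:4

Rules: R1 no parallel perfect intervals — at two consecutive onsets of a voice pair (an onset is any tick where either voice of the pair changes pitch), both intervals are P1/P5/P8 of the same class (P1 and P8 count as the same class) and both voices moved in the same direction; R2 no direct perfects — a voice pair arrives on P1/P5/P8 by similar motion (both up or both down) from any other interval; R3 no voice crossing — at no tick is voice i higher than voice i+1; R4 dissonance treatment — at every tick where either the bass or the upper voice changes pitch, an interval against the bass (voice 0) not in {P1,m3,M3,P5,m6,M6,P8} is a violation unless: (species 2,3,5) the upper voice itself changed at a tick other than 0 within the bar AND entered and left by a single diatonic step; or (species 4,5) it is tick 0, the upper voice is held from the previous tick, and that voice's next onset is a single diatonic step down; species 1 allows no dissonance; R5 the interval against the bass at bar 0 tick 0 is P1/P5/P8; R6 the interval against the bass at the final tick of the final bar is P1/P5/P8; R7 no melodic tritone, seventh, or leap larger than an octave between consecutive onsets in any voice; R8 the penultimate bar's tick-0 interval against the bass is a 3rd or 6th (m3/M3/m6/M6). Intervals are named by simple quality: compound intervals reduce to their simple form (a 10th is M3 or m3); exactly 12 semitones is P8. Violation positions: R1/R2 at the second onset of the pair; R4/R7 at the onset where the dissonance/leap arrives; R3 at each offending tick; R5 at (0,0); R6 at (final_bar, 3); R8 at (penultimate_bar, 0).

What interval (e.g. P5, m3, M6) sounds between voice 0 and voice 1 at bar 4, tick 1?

voice 0=D3 voice 1=F3 -> m3

m3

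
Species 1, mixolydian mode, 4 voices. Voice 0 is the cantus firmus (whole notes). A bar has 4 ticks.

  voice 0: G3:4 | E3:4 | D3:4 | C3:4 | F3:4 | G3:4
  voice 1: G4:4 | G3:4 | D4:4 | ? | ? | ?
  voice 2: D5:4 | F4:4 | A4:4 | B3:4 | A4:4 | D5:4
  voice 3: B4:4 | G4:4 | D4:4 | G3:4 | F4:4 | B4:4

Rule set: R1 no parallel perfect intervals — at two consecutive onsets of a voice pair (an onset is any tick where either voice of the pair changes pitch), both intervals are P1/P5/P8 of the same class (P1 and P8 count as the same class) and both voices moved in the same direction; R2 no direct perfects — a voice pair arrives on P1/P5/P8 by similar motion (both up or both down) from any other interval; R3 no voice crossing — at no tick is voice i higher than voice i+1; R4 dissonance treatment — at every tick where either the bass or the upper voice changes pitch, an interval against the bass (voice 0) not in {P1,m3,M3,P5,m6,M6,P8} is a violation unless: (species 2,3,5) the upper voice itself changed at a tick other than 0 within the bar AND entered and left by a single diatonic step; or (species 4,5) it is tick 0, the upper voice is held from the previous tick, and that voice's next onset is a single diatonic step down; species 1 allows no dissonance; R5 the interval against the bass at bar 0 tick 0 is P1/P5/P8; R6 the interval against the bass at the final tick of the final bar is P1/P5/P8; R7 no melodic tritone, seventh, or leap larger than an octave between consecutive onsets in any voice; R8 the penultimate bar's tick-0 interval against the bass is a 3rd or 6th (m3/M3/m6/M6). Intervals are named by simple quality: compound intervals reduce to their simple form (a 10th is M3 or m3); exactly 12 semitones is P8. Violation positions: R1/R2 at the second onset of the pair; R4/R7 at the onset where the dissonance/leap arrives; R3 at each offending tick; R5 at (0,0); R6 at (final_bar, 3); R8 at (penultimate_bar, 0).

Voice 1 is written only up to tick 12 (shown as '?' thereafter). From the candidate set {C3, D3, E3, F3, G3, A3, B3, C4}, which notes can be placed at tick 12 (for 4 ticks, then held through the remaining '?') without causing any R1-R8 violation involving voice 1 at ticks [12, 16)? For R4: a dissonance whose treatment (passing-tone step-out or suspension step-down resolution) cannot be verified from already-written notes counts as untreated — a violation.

{A3}

C3: violates R1,R2,R7
D3: violates R4
E3: violates R1,R7
F3: violates R4
G3: violates R1,R2
A3: legal
B3: violates R2,R4
C4: violates R1,R3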